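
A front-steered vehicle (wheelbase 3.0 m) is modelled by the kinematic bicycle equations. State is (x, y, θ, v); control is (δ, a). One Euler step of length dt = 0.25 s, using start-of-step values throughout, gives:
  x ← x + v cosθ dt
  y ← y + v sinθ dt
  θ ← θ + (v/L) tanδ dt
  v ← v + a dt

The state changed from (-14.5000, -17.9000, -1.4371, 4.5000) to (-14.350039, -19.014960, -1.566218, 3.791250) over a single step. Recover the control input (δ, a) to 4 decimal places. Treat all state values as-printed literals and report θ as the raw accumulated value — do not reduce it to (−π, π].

a = (v'−v)/dt = (-0.708750)/0.25 = -2.8350
Δθ = θ'−θ = -0.129118;  (v·dt/L) = 4.5000·0.25/3.0 = 0.375000
tan δ = Δθ·L/(v·dt) = -0.344315  →  δ = -0.3316

δ = -0.3316, a = -2.8350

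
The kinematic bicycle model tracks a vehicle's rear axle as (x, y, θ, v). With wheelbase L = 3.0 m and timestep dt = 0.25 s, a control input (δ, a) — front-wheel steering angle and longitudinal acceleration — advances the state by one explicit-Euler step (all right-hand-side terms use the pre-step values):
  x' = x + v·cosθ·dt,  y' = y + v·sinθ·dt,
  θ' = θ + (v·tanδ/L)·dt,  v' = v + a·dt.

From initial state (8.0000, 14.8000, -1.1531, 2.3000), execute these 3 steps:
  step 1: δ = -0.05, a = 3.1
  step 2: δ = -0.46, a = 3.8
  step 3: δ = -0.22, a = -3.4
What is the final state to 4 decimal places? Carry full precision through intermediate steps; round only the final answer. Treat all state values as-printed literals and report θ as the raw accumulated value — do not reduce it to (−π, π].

after step 1 (δ=-0.05, a=3.1): (8.233252, 14.274435, -1.162691, 3.075000)
after step 2 (δ=-0.46, a=3.8): (8.538346, 13.568819, -1.289650, 4.025000)
after step 3 (δ=-0.22, a=-3.4): (8.817538, 12.602076, -1.364656, 3.175000)

(8.8175, 12.6021, -1.3647, 3.1750)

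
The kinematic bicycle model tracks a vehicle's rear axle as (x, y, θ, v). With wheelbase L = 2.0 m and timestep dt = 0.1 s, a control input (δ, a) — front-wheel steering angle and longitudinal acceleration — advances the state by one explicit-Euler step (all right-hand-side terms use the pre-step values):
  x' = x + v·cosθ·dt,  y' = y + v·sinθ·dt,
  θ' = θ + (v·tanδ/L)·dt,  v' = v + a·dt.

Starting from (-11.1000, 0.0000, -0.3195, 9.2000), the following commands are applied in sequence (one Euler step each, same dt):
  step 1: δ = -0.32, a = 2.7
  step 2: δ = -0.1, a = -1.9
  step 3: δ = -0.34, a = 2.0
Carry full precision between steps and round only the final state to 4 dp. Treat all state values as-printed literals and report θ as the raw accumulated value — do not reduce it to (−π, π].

after step 1 (δ=-0.32, a=2.7): (-10.226559, -0.288965, -0.471939, 9.470000)
after step 2 (δ=-0.1, a=-1.9): (-9.383077, -0.719484, -0.519448, 9.280000)
after step 3 (δ=-0.34, a=2.0): (-8.577486, -1.180144, -0.683582, 9.480000)

(-8.5775, -1.1801, -0.6836, 9.4800)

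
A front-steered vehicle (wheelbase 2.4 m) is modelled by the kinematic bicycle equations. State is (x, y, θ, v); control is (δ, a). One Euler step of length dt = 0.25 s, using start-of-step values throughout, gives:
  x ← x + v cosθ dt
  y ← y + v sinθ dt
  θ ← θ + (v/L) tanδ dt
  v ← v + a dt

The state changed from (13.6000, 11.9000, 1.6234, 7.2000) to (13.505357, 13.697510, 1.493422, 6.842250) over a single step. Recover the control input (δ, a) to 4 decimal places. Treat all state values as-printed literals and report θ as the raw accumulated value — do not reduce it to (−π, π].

δ = -0.1716, a = -1.4310

a = (v'−v)/dt = (-0.357750)/0.25 = -1.4310
Δθ = θ'−θ = -0.129978;  (v·dt/L) = 7.2000·0.25/2.4 = 0.750000
tan δ = Δθ·L/(v·dt) = -0.173304  →  δ = -0.1716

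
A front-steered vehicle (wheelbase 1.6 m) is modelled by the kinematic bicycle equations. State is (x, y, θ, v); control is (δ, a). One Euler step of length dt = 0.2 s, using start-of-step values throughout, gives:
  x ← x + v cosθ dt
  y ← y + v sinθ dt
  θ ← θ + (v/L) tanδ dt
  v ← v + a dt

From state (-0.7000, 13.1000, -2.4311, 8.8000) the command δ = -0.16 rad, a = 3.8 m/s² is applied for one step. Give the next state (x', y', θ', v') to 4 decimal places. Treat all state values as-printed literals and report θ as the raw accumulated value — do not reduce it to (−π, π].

(-2.0342, 11.9521, -2.6086, 9.5600)

x' = -0.7000 + 8.8000·cos(-2.4311)·0.2 = -2.0342
y' = 13.1000 + 8.8000·sin(-2.4311)·0.2 = 11.9521
θ' = -2.4311 + (8.8000/1.6)·tan(-0.16)·0.2 = -2.6086
v' = 8.8000 + 3.8000·0.2 = 9.5600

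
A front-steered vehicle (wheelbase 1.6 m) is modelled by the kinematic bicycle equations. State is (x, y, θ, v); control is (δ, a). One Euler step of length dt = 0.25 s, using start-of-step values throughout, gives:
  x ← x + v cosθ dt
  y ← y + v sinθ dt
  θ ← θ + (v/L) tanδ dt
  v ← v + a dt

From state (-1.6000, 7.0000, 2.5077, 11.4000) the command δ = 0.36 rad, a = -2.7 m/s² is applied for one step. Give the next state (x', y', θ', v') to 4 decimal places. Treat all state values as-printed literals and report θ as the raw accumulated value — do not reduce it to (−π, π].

x' = -1.6000 + 11.4000·cos(2.5077)·0.25 = -3.8963
y' = 7.0000 + 11.4000·sin(2.5077)·0.25 = 8.6880
θ' = 2.5077 + (11.4000/1.6)·tan(0.36)·0.25 = 3.1782
v' = 11.4000 − 2.7000·0.25 = 10.7250

(-3.8963, 8.6880, 3.1782, 10.7250)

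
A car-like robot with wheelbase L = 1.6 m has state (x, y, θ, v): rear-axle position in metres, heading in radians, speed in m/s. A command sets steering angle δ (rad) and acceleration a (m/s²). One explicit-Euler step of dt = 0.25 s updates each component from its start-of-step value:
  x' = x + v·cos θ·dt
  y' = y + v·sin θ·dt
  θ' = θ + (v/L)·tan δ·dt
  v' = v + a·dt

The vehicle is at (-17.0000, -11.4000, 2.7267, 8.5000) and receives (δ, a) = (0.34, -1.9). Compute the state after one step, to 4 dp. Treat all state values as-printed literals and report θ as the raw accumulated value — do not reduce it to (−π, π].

(-18.9447, -10.5434, 3.1965, 8.0250)

x' = -17.0000 + 8.5000·cos(2.7267)·0.25 = -18.9447
y' = -11.4000 + 8.5000·sin(2.7267)·0.25 = -10.5434
θ' = 2.7267 + (8.5000/1.6)·tan(0.34)·0.25 = 3.1965
v' = 8.5000 − 1.9000·0.25 = 8.0250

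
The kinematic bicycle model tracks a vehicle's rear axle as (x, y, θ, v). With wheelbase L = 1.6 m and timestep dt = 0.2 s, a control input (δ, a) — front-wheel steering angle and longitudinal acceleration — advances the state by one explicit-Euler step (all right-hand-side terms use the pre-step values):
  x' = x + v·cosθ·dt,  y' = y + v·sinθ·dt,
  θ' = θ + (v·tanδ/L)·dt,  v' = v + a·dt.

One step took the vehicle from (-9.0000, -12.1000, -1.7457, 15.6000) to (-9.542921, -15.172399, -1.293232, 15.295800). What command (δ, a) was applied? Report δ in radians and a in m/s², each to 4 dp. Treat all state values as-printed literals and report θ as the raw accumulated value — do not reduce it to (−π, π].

a = (v'−v)/dt = (-0.304200)/0.2 = -1.5210
Δθ = θ'−θ = 0.452468;  (v·dt/L) = 15.6000·0.2/1.6 = 1.950000
tan δ = Δθ·L/(v·dt) = 0.232035  →  δ = 0.2280

δ = 0.2280, a = -1.5210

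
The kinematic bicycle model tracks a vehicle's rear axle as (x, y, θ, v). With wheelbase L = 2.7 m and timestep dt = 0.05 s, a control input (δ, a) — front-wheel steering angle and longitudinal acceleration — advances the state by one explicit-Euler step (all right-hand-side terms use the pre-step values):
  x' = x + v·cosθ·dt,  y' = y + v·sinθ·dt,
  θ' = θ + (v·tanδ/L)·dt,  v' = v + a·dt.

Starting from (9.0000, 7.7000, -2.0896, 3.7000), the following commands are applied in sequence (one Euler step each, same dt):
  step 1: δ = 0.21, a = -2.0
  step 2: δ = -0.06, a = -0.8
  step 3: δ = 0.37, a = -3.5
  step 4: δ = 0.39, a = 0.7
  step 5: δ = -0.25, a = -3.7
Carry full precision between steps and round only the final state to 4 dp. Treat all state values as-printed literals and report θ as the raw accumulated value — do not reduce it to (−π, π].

after step 1 (δ=0.21, a=-2.0): (8.908269, 7.539344, -2.074996, 3.600000)
after step 2 (δ=-0.06, a=-0.8): (8.821310, 7.381743, -2.079001, 3.560000)
after step 3 (δ=0.37, a=-3.5): (8.734694, 7.226238, -2.053430, 3.385000)
after step 4 (δ=0.39, a=0.7): (8.656142, 7.076321, -2.027663, 3.420000)
after step 5 (δ=-0.25, a=-3.7): (8.580708, 6.922859, -2.043835, 3.235000)

(8.5807, 6.9229, -2.0438, 3.2350)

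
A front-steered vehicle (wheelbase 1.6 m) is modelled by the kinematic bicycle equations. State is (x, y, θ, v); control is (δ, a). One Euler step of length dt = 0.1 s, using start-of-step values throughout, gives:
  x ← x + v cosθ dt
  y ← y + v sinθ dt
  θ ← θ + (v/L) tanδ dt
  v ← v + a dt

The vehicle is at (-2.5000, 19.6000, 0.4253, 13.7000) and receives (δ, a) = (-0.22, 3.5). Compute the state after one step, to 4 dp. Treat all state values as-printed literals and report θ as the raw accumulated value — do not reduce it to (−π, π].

x' = -2.5000 + 13.7000·cos(0.4253)·0.1 = -1.2520
y' = 19.6000 + 13.7000·sin(0.4253)·0.1 = 20.1653
θ' = 0.4253 + (13.7000/1.6)·tan(-0.22)·0.1 = 0.2338
v' = 13.7000 + 3.5000·0.1 = 14.0500

(-1.2520, 20.1653, 0.2338, 14.0500)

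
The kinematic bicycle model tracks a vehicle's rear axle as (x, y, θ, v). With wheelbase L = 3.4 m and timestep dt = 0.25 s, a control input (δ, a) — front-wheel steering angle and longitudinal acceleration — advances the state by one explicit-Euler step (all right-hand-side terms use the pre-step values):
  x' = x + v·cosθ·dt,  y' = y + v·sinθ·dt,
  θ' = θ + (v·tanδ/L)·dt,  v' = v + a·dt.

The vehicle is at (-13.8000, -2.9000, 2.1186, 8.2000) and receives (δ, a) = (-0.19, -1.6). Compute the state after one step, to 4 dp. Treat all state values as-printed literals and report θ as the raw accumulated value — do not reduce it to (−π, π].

(-14.8677, -1.1500, 2.0026, 7.8000)

x' = -13.8000 + 8.2000·cos(2.1186)·0.25 = -14.8677
y' = -2.9000 + 8.2000·sin(2.1186)·0.25 = -1.1500
θ' = 2.1186 + (8.2000/3.4)·tan(-0.19)·0.25 = 2.0026
v' = 8.2000 − 1.6000·0.25 = 7.8000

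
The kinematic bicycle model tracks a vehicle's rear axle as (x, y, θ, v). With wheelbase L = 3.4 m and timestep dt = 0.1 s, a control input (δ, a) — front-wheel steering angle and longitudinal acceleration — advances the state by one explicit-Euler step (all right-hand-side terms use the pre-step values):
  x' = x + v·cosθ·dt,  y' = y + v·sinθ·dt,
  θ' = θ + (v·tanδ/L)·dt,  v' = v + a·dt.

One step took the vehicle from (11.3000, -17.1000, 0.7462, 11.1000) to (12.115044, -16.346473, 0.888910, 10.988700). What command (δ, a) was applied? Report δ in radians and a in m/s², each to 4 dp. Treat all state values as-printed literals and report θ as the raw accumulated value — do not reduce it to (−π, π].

a = (v'−v)/dt = (-0.111300)/0.1 = -1.1130
Δθ = θ'−θ = 0.142710;  (v·dt/L) = 11.1000·0.1/3.4 = 0.326471
tan δ = Δθ·L/(v·dt) = 0.437130  →  δ = 0.4121

δ = 0.4121, a = -1.1130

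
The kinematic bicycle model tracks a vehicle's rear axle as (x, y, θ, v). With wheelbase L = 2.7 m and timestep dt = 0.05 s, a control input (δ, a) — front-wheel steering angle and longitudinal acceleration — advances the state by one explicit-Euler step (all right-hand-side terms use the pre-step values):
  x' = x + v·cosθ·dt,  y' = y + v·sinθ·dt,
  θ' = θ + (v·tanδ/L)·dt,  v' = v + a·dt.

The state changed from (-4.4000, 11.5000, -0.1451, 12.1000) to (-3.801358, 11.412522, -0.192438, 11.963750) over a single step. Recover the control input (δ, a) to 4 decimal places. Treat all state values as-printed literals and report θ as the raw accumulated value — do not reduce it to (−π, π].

a = (v'−v)/dt = (-0.136250)/0.05 = -2.7250
Δθ = θ'−θ = -0.047338;  (v·dt/L) = 12.1000·0.05/2.7 = 0.224074
tan δ = Δθ·L/(v·dt) = -0.211260  →  δ = -0.2082

δ = -0.2082, a = -2.7250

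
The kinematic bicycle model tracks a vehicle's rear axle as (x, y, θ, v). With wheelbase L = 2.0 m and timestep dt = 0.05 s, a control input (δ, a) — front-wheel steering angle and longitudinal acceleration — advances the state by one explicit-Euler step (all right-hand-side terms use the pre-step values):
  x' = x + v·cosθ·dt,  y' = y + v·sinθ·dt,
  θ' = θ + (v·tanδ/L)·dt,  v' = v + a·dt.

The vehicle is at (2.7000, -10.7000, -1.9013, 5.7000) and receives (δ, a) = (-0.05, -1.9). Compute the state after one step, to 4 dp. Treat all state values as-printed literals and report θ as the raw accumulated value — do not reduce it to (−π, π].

(2.6075, -10.9696, -1.9084, 5.6050)

x' = 2.7000 + 5.7000·cos(-1.9013)·0.05 = 2.6075
y' = -10.7000 + 5.7000·sin(-1.9013)·0.05 = -10.9696
θ' = -1.9013 + (5.7000/2.0)·tan(-0.05)·0.05 = -1.9084
v' = 5.7000 − 1.9000·0.05 = 5.6050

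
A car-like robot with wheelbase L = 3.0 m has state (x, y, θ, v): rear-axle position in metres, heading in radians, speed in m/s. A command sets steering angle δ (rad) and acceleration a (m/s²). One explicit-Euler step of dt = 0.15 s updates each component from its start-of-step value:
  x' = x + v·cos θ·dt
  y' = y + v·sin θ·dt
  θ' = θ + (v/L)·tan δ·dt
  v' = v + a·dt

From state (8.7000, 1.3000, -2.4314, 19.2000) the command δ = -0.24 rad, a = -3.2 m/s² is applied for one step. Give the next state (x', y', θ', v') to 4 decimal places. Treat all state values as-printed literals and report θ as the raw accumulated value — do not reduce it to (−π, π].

x' = 8.7000 + 19.2000·cos(-2.4314)·0.15 = 6.5163
y' = 1.3000 + 19.2000·sin(-2.4314)·0.15 = -0.5777
θ' = -2.4314 + (19.2000/3.0)·tan(-0.24)·0.15 = -2.6663
v' = 19.2000 − 3.2000·0.15 = 18.7200

(6.5163, -0.5777, -2.6663, 18.7200)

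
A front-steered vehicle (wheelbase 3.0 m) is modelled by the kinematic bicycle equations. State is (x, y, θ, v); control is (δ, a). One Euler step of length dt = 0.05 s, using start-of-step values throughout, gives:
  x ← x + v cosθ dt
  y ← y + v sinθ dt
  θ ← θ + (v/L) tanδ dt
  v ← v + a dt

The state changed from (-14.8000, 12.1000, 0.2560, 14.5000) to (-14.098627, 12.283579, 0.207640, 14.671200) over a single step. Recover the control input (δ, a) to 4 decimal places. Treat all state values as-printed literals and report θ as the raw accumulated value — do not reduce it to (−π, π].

a = (v'−v)/dt = (0.171200)/0.05 = 3.4240
Δθ = θ'−θ = -0.048360;  (v·dt/L) = 14.5000·0.05/3.0 = 0.241667
tan δ = Δθ·L/(v·dt) = -0.200110  →  δ = -0.1975

δ = -0.1975, a = 3.4240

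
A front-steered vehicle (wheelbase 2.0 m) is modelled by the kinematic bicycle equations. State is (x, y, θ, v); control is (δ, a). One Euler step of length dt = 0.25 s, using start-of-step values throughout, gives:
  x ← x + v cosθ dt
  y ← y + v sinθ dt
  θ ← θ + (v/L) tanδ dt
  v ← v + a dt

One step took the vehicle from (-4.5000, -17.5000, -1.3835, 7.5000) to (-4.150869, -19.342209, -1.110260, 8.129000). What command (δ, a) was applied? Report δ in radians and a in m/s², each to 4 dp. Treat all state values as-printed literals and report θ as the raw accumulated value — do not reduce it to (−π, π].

a = (v'−v)/dt = (0.629000)/0.25 = 2.5160
Δθ = θ'−θ = 0.273240;  (v·dt/L) = 7.5000·0.25/2.0 = 0.937500
tan δ = Δθ·L/(v·dt) = 0.291456  →  δ = 0.2836

δ = 0.2836, a = 2.5160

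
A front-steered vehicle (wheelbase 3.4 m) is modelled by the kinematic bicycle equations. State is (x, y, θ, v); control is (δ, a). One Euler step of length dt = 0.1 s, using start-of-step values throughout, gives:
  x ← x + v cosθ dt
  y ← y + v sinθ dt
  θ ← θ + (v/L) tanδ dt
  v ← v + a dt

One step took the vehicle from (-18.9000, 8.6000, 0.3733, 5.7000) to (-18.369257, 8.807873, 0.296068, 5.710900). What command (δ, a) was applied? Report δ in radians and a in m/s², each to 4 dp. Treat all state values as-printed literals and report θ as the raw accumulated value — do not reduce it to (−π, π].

a = (v'−v)/dt = (0.010900)/0.1 = 0.1090
Δθ = θ'−θ = -0.077232;  (v·dt/L) = 5.7000·0.1/3.4 = 0.167647
tan δ = Δθ·L/(v·dt) = -0.460682  →  δ = -0.4317

δ = -0.4317, a = 0.1090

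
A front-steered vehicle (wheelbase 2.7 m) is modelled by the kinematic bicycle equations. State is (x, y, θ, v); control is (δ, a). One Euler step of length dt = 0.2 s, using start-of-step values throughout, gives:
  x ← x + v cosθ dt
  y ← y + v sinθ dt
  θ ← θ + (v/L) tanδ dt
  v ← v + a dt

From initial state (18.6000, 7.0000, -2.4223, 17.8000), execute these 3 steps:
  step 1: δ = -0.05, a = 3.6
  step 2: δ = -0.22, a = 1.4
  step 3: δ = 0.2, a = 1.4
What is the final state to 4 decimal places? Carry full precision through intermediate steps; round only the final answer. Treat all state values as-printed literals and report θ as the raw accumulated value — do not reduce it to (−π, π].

after step 1 (δ=-0.05, a=3.6): (15.921912, 4.654484, -2.488281, 18.520000)
after step 2 (δ=-0.22, a=1.4): (12.980657, 2.403121, -2.795054, 18.800000)
after step 3 (δ=0.2, a=1.4): (9.444175, 1.126057, -2.512761, 19.080000)

(9.4442, 1.1261, -2.5128, 19.0800)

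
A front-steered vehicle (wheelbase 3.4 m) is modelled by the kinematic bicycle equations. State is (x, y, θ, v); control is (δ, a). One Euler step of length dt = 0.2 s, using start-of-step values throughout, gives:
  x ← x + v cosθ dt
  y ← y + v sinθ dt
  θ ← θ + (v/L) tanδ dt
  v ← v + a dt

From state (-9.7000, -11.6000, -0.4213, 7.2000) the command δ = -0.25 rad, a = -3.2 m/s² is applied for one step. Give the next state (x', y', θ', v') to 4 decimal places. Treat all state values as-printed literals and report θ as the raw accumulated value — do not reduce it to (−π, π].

(-8.3859, -12.1889, -0.5294, 6.5600)

x' = -9.7000 + 7.2000·cos(-0.4213)·0.2 = -8.3859
y' = -11.6000 + 7.2000·sin(-0.4213)·0.2 = -12.1889
θ' = -0.4213 + (7.2000/3.4)·tan(-0.25)·0.2 = -0.5294
v' = 7.2000 − 3.2000·0.2 = 6.5600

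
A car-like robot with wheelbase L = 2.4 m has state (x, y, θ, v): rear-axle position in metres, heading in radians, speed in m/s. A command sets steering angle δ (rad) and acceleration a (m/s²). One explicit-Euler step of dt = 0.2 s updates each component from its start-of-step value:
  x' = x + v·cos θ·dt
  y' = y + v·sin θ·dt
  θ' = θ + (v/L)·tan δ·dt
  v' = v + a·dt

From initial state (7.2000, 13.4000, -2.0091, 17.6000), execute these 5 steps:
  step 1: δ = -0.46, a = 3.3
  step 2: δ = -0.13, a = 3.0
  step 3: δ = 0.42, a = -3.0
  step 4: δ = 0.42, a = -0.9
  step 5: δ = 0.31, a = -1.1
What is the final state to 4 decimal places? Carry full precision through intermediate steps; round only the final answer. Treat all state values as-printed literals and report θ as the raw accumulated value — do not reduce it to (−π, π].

after step 1 (δ=-0.46, a=3.3): (5.706098, 10.212735, -2.735758, 18.260000)
after step 2 (δ=-0.13, a=3.0): (2.350738, 8.770978, -2.934697, 18.860000)
after step 3 (δ=0.42, a=-3.0): (-1.340818, 7.996123, -2.232834, 18.260000)
after step 4 (δ=0.42, a=-0.9): (-3.585794, 5.115639, -1.553299, 18.080000)
after step 5 (δ=0.31, a=-1.1): (-3.522527, 1.500193, -1.070672, 17.860000)

(-3.5225, 1.5002, -1.0707, 17.8600)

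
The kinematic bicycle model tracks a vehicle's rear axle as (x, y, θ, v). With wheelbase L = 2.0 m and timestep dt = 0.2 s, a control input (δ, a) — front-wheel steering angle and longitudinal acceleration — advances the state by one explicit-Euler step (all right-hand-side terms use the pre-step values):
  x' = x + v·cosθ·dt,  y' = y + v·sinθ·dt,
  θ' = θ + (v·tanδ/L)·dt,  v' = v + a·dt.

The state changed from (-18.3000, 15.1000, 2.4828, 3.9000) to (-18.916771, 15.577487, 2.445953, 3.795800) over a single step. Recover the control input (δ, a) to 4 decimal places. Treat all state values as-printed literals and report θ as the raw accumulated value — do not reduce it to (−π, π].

δ = -0.0942, a = -0.5210

a = (v'−v)/dt = (-0.104200)/0.2 = -0.5210
Δθ = θ'−θ = -0.036847;  (v·dt/L) = 3.9000·0.2/2.0 = 0.390000
tan δ = Δθ·L/(v·dt) = -0.094479  →  δ = -0.0942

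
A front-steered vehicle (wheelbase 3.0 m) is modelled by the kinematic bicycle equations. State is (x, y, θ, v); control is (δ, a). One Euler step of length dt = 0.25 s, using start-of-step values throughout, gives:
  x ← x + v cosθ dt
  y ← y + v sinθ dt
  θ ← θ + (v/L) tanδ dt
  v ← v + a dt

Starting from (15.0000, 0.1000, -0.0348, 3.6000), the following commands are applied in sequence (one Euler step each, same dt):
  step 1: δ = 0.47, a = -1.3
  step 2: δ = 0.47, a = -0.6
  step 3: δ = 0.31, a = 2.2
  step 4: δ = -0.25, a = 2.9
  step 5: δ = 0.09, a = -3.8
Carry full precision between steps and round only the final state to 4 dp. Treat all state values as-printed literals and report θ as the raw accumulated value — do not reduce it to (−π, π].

after step 1 (δ=0.47, a=-1.3): (15.899455, 0.068686, 0.117590, 3.275000)
after step 2 (δ=0.47, a=-0.6): (16.712551, 0.164741, 0.256222, 3.125000)
after step 3 (δ=0.31, a=2.2): (17.468297, 0.362732, 0.339641, 3.675000)
after step 4 (δ=-0.25, a=2.9): (18.334562, 0.668812, 0.261442, 4.400000)
after step 5 (δ=0.09, a=-3.8): (19.397182, 0.953133, 0.294532, 3.450000)

(19.3972, 0.9531, 0.2945, 3.4500)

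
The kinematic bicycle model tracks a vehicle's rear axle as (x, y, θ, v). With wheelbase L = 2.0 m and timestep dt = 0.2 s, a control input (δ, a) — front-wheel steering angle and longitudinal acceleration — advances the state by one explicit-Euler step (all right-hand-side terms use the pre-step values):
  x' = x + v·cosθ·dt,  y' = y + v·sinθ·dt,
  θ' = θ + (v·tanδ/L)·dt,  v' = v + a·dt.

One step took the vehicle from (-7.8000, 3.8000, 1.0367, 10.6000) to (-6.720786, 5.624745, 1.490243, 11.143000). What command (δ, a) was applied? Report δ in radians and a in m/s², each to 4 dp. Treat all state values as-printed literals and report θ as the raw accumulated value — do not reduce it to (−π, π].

a = (v'−v)/dt = (0.543000)/0.2 = 2.7150
Δθ = θ'−θ = 0.453543;  (v·dt/L) = 10.6000·0.2/2.0 = 1.060000
tan δ = Δθ·L/(v·dt) = 0.427871  →  δ = 0.4043

δ = 0.4043, a = 2.7150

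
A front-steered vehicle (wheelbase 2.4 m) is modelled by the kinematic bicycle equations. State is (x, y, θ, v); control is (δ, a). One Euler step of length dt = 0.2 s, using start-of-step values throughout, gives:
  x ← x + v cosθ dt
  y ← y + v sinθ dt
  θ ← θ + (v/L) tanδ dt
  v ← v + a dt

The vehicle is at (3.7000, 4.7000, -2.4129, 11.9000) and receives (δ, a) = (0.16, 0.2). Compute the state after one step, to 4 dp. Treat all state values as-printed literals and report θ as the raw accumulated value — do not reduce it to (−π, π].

(1.9244, 3.1152, -2.2529, 11.9400)

x' = 3.7000 + 11.9000·cos(-2.4129)·0.2 = 1.9244
y' = 4.7000 + 11.9000·sin(-2.4129)·0.2 = 3.1152
θ' = -2.4129 + (11.9000/2.4)·tan(0.16)·0.2 = -2.2529
v' = 11.9000 + 0.2000·0.2 = 11.9400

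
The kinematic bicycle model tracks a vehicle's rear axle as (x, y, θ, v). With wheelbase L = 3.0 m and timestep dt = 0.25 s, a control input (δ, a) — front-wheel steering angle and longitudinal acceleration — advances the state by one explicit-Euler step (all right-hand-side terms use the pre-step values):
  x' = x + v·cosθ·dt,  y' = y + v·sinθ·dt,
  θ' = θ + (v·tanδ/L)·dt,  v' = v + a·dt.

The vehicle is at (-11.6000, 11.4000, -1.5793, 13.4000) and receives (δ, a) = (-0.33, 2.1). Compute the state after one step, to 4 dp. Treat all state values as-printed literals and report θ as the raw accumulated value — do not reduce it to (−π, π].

(-11.6285, 8.0501, -1.9618, 13.9250)

x' = -11.6000 + 13.4000·cos(-1.5793)·0.25 = -11.6285
y' = 11.4000 + 13.4000·sin(-1.5793)·0.25 = 8.0501
θ' = -1.5793 + (13.4000/3.0)·tan(-0.33)·0.25 = -1.9618
v' = 13.4000 + 2.1000·0.25 = 13.9250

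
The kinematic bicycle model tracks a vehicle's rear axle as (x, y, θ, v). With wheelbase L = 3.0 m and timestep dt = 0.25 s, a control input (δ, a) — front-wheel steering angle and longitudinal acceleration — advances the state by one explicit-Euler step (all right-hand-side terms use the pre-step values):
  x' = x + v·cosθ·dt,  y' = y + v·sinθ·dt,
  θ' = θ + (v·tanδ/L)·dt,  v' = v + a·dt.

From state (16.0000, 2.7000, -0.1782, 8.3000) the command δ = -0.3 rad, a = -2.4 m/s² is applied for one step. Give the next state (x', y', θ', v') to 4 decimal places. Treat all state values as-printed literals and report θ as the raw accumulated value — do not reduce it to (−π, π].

(18.0421, 2.3322, -0.3922, 7.7000)

x' = 16.0000 + 8.3000·cos(-0.1782)·0.25 = 18.0421
y' = 2.7000 + 8.3000·sin(-0.1782)·0.25 = 2.3322
θ' = -0.1782 + (8.3000/3.0)·tan(-0.3)·0.25 = -0.3922
v' = 8.3000 − 2.4000·0.25 = 7.7000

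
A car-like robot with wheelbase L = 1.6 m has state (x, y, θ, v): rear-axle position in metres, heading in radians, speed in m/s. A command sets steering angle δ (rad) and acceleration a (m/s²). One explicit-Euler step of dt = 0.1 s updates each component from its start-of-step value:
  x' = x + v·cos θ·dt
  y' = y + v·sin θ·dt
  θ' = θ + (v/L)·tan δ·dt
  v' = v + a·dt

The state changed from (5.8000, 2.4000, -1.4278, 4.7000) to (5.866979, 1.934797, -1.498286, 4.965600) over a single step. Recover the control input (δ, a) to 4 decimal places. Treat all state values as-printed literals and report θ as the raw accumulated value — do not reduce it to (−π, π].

δ = -0.2355, a = 2.6560

a = (v'−v)/dt = (0.265600)/0.1 = 2.6560
Δθ = θ'−θ = -0.070486;  (v·dt/L) = 4.7000·0.1/1.6 = 0.293750
tan δ = Δθ·L/(v·dt) = -0.239952  →  δ = -0.2355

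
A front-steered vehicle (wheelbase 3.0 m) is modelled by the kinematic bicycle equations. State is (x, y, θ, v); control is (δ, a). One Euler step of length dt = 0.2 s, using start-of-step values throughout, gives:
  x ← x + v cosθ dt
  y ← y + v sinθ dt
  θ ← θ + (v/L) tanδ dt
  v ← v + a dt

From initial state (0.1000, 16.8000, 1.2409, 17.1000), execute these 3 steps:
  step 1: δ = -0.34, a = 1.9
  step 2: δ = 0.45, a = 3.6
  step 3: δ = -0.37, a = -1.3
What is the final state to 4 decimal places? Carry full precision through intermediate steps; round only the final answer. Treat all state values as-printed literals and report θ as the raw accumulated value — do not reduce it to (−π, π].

(4.1642, 26.2207, 0.9300, 17.9400)

after step 1 (δ=-0.34, a=1.9): (1.207892, 20.035580, 0.837640, 17.480000)
after step 2 (δ=0.45, a=3.6): (3.547479, 22.633338, 1.400560, 18.200000)
after step 3 (δ=-0.37, a=-1.3): (4.164150, 26.220721, 0.929953, 17.940000)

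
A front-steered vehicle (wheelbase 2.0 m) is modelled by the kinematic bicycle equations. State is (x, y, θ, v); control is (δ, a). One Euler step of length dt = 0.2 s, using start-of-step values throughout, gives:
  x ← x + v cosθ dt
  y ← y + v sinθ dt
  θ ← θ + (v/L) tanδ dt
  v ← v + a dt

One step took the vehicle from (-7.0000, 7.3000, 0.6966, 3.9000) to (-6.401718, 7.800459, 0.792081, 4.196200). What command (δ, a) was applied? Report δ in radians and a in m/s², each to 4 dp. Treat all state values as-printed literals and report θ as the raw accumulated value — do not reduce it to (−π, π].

a = (v'−v)/dt = (0.296200)/0.2 = 1.4810
Δθ = θ'−θ = 0.095481;  (v·dt/L) = 3.9000·0.2/2.0 = 0.390000
tan δ = Δθ·L/(v·dt) = 0.244823  →  δ = 0.2401

δ = 0.2401, a = 1.4810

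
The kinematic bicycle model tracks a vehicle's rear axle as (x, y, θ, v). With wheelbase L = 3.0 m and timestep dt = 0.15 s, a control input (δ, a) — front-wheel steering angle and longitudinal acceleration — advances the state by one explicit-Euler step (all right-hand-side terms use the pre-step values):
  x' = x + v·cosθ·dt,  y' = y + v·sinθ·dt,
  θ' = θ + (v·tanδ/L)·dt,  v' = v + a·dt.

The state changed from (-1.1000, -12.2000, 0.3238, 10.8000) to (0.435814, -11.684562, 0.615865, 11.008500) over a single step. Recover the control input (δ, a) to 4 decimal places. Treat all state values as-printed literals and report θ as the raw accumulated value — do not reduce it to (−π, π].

a = (v'−v)/dt = (0.208500)/0.15 = 1.3900
Δθ = θ'−θ = 0.292065;  (v·dt/L) = 10.8000·0.15/3.0 = 0.540000
tan δ = Δθ·L/(v·dt) = 0.540861  →  δ = 0.4958

δ = 0.4958, a = 1.3900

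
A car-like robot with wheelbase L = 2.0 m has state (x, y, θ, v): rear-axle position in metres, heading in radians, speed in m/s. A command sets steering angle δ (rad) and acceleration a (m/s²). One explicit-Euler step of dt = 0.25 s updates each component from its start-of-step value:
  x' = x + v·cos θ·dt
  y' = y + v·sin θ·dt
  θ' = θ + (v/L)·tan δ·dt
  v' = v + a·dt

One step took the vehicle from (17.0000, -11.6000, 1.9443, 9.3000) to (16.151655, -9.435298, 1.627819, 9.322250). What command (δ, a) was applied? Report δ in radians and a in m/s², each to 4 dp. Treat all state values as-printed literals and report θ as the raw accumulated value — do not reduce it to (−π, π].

a = (v'−v)/dt = (0.022250)/0.25 = 0.0890
Δθ = θ'−θ = -0.316481;  (v·dt/L) = 9.3000·0.25/2.0 = 1.162500
tan δ = Δθ·L/(v·dt) = -0.272242  →  δ = -0.2658

δ = -0.2658, a = 0.0890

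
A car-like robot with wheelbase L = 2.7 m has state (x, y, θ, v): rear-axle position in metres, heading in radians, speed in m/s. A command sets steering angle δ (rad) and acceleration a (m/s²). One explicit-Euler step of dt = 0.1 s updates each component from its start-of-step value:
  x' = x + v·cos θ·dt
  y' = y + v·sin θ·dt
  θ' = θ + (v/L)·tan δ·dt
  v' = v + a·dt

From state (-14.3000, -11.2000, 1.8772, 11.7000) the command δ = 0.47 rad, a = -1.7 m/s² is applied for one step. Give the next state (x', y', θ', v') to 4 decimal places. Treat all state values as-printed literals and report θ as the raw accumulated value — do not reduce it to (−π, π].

x' = -14.3000 + 11.7000·cos(1.8772)·0.1 = -14.6529
y' = -11.2000 + 11.7000·sin(1.8772)·0.1 = -10.0845
θ' = 1.8772 + (11.7000/2.7)·tan(0.47)·0.1 = 2.0973
v' = 11.7000 − 1.7000·0.1 = 11.5300

(-14.6529, -10.0845, 2.0973, 11.5300)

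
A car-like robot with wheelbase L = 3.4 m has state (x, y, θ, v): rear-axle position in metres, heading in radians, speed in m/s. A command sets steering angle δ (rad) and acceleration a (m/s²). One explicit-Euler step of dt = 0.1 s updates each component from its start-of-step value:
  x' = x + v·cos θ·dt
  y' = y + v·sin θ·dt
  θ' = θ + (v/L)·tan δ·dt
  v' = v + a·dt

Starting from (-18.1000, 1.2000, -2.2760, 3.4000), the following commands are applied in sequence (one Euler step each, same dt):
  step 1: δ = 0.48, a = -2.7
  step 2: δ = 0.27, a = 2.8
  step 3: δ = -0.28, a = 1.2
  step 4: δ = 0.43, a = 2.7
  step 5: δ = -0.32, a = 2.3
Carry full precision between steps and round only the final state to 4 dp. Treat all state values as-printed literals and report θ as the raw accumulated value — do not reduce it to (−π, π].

(-19.1436, -0.1748, -2.2167, 4.0300)

after step 1 (δ=0.48, a=-2.7): (-18.320384, 0.941097, -2.223939, 3.130000)
after step 2 (δ=0.27, a=2.8): (-18.510590, 0.692519, -2.198461, 3.410000)
after step 3 (δ=-0.28, a=1.2): (-18.710844, 0.416513, -2.227301, 3.530000)
after step 4 (δ=0.43, a=2.7): (-18.926298, 0.136891, -2.179685, 3.800000)
after step 5 (δ=-0.32, a=2.3): (-19.143642, -0.174817, -2.216723, 4.030000)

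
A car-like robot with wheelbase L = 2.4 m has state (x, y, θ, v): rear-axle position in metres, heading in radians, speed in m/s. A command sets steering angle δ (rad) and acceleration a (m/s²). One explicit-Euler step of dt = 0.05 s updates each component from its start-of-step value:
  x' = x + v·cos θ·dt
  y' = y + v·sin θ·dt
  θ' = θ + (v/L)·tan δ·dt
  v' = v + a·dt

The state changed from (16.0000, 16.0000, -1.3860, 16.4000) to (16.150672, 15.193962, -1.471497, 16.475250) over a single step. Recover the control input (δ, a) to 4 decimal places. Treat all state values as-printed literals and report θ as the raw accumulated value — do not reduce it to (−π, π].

a = (v'−v)/dt = (0.075250)/0.05 = 1.5050
Δθ = θ'−θ = -0.085497;  (v·dt/L) = 16.4000·0.05/2.4 = 0.341667
tan δ = Δθ·L/(v·dt) = -0.250235  →  δ = -0.2452

δ = -0.2452, a = 1.5050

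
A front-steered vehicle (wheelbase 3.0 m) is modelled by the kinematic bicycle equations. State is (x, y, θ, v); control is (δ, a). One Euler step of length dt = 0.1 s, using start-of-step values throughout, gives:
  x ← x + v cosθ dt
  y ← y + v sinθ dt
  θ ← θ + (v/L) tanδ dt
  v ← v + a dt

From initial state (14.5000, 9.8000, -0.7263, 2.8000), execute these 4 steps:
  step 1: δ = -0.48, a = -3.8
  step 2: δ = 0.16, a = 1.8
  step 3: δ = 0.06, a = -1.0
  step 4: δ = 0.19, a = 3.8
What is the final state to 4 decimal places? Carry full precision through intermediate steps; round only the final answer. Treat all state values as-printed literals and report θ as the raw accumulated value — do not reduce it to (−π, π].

(15.2522, 9.0936, -0.7406, 2.8800)

after step 1 (δ=-0.48, a=-3.8): (14.709338, 9.614050, -0.774890, 2.420000)
after step 2 (δ=0.16, a=1.8): (14.882247, 9.444737, -0.761872, 2.600000)
after step 3 (δ=0.06, a=-1.0): (15.070368, 9.265265, -0.756666, 2.500000)
after step 4 (δ=0.19, a=3.8): (15.252151, 9.093640, -0.740640, 2.880000)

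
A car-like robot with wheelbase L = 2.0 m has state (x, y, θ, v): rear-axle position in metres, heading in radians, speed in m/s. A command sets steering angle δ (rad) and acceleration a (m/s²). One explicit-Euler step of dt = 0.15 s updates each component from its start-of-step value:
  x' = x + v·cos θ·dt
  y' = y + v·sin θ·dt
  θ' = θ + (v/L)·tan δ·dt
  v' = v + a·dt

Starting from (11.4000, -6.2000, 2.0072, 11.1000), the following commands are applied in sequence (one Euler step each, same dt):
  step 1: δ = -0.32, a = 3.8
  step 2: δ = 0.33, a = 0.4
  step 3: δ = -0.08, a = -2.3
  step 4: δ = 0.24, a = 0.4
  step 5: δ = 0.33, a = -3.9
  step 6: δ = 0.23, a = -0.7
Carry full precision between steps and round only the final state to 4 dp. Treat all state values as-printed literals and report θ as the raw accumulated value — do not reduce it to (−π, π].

after step 1 (δ=-0.32, a=3.8): (10.696233, -4.691048, 1.731318, 11.670000)
after step 2 (δ=0.33, a=0.4): (10.416444, -2.963052, 2.031113, 11.730000)
after step 3 (δ=-0.08, a=-2.3): (9.634818, -1.386695, 1.960583, 11.385000)
after step 4 (δ=0.24, a=0.4): (8.985889, 0.192957, 2.169540, 11.445000)
after step 5 (δ=0.33, a=-3.9): (8.018319, 1.611068, 2.463555, 10.860000)
after step 6 (δ=0.23, a=-0.7): (6.749646, 2.632884, 2.654265, 10.755000)

(6.7496, 2.6329, 2.6543, 10.7550)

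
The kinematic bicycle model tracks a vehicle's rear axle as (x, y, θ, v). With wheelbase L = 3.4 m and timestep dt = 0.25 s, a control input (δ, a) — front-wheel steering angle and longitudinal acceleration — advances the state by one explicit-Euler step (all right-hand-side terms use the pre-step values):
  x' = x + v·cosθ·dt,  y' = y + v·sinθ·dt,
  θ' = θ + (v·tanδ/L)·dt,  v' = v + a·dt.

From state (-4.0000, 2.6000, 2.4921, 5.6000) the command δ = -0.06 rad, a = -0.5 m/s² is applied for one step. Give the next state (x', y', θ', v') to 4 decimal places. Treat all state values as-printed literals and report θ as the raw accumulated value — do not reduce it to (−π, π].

(-5.1149, 3.4467, 2.4674, 5.4750)

x' = -4.0000 + 5.6000·cos(2.4921)·0.25 = -5.1149
y' = 2.6000 + 5.6000·sin(2.4921)·0.25 = 3.4467
θ' = 2.4921 + (5.6000/3.4)·tan(-0.06)·0.25 = 2.4674
v' = 5.6000 − 0.5000·0.25 = 5.4750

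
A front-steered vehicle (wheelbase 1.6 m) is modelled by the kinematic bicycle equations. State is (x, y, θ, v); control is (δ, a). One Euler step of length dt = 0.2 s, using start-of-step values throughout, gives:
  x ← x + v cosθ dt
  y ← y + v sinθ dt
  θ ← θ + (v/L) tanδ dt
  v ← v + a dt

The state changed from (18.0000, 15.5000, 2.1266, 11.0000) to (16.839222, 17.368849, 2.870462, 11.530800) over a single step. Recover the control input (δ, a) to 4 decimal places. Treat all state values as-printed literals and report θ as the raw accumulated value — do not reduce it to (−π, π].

δ = 0.4959, a = 2.6540

a = (v'−v)/dt = (0.530800)/0.2 = 2.6540
Δθ = θ'−θ = 0.743862;  (v·dt/L) = 11.0000·0.2/1.6 = 1.375000
tan δ = Δθ·L/(v·dt) = 0.540991  →  δ = 0.4959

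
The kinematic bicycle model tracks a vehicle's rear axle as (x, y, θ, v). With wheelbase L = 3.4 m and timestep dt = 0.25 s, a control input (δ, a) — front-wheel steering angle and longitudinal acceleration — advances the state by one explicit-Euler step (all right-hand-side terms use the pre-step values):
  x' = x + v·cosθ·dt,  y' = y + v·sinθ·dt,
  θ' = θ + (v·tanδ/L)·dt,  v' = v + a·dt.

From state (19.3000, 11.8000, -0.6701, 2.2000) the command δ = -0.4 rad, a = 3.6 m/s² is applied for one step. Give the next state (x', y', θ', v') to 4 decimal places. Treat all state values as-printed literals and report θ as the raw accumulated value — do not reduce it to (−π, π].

x' = 19.3000 + 2.2000·cos(-0.6701)·0.25 = 19.7311
y' = 11.8000 + 2.2000·sin(-0.6701)·0.25 = 11.4584
θ' = -0.6701 + (2.2000/3.4)·tan(-0.4)·0.25 = -0.7385
v' = 2.2000 + 3.6000·0.25 = 3.1000

(19.7311, 11.4584, -0.7385, 3.1000)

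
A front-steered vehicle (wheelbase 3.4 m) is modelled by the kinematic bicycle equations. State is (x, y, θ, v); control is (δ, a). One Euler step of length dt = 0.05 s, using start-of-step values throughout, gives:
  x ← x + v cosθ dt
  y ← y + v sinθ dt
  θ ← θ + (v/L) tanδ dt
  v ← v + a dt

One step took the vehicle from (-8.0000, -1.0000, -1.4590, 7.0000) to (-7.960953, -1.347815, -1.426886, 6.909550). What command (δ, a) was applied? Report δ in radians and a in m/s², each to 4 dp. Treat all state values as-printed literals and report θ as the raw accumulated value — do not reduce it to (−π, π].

a = (v'−v)/dt = (-0.090450)/0.05 = -1.8090
Δθ = θ'−θ = 0.032114;  (v·dt/L) = 7.0000·0.05/3.4 = 0.102941
tan δ = Δθ·L/(v·dt) = 0.311965  →  δ = 0.3024

δ = 0.3024, a = -1.8090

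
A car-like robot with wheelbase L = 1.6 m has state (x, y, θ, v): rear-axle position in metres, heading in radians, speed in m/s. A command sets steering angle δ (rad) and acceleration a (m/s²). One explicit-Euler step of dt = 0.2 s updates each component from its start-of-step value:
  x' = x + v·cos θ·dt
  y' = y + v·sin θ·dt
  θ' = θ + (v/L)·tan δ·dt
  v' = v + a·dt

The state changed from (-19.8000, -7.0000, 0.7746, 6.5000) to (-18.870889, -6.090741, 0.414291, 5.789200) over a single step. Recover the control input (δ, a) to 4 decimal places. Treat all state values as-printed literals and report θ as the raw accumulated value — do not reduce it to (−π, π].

δ = -0.4174, a = -3.5540

a = (v'−v)/dt = (-0.710800)/0.2 = -3.5540
Δθ = θ'−θ = -0.360309;  (v·dt/L) = 6.5000·0.2/1.6 = 0.812500
tan δ = Δθ·L/(v·dt) = -0.443457  →  δ = -0.4174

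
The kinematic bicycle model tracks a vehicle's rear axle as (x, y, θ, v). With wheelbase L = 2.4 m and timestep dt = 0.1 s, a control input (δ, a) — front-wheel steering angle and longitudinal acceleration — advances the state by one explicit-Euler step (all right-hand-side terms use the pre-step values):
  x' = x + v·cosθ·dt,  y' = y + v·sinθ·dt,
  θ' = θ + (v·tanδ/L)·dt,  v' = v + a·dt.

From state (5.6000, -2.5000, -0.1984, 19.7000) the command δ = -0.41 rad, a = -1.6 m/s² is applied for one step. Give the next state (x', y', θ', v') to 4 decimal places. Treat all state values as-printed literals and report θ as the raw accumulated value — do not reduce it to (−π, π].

x' = 5.6000 + 19.7000·cos(-0.1984)·0.1 = 7.5314
y' = -2.5000 + 19.7000·sin(-0.1984)·0.1 = -2.8883
θ' = -0.1984 + (19.7000/2.4)·tan(-0.41)·0.1 = -0.5552
v' = 19.7000 − 1.6000·0.1 = 19.5400

(7.5314, -2.8883, -0.5552, 19.5400)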